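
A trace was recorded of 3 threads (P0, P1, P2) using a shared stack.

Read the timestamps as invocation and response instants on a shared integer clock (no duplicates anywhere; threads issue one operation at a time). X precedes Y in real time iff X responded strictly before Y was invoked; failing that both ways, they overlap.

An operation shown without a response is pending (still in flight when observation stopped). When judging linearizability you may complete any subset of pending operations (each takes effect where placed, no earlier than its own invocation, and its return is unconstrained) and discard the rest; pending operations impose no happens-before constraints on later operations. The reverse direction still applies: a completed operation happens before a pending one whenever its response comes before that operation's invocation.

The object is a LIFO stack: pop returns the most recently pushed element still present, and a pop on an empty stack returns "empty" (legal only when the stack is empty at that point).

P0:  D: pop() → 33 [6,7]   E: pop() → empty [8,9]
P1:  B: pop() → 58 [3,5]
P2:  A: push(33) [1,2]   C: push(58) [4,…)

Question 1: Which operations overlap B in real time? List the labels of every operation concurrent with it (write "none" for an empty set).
C

B runs from 3 to 5; window-overlapping ops are concurrent
A [1,2]: before
C [4,…): concurrent
D [6,7]: after
E [8,9]: after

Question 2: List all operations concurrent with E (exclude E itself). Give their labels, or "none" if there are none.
C

E spans [8,9]; an op avoiding the whole window 8..9 is ordered, any other is concurrent
A [1,2]: before
B [3,5]: before
C [4,…): concurrent
D [6,7]: before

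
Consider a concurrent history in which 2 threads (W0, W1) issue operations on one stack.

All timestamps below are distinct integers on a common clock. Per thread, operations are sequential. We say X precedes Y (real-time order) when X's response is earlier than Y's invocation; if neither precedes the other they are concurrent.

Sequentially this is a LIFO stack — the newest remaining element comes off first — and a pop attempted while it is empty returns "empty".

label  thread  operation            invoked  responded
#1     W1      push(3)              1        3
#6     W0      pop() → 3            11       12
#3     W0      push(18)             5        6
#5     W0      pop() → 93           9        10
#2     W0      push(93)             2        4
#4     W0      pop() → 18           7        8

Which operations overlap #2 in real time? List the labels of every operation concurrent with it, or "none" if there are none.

#1

overlap test against #2 [2,4]: concurrent iff the interval meets 2..4
#1 [1,3]: concurrent
#3 [5,6]: after
#4 [7,8]: after
#5 [9,10]: after
#6 [11,12]: after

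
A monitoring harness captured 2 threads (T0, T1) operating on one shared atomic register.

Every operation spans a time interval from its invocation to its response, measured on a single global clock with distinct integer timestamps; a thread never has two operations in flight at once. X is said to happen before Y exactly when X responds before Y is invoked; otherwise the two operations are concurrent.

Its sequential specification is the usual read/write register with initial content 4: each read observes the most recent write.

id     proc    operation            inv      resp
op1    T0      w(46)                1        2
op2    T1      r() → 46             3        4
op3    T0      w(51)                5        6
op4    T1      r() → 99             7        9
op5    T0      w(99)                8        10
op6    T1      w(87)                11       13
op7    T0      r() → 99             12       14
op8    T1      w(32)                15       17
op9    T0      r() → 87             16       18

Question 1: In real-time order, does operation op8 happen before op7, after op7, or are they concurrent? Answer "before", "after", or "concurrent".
op8 spans [15,17], op7 spans [12,14]
resp(op7)=14 < inv(op8)=15

after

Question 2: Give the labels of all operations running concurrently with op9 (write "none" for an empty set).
overlap test against op9 [16,18]: concurrent iff the interval meets 16..18
op1 [1,2]: before
op2 [3,4]: before
op3 [5,6]: before
op4 [7,9]: before
op5 [8,10]: before
op6 [11,13]: before
op7 [12,14]: before
op8 [15,17]: concurrent

op8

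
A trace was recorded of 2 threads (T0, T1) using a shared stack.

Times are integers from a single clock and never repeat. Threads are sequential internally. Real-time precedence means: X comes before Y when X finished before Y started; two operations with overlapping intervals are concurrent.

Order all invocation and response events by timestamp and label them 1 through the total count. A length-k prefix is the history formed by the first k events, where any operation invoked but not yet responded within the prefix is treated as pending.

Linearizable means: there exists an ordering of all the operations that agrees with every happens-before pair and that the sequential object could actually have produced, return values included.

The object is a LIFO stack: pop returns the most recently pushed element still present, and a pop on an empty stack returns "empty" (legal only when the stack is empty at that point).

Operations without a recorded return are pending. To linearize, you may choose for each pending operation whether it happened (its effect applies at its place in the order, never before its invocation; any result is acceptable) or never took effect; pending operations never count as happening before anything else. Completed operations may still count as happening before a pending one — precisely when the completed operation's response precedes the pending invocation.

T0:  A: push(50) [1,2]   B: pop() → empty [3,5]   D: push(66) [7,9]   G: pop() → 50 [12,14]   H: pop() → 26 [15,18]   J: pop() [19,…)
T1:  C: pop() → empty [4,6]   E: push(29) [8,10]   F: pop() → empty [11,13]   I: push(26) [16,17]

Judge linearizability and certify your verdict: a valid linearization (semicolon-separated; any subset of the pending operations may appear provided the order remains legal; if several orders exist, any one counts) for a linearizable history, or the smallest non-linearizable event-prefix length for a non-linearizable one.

through event 5 a valid linearization exists; event 6 (C responding at time 6) ends that
real-time-consistent orders of the 3 completed operations: 2 — all fail the stack replay
one such order, A, B, C, breaks at step 2 where B pop() → empty is illegal
one such order, A, C, B, breaks at step 2 where C pop() → empty is illegal

not linearizable — minimal violating prefix: 6 events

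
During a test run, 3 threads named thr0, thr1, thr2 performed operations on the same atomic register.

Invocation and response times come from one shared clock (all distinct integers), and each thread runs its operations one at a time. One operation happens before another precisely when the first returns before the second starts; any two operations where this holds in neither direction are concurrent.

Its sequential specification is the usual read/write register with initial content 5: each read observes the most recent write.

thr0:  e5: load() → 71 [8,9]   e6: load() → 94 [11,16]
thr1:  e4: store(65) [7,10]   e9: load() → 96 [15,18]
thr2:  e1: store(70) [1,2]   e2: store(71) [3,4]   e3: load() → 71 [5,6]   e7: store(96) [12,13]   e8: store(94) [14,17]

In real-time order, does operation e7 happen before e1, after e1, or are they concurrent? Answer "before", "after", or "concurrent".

after

e7 spans [12,13], e1 spans [1,2]
resp(e1)=2 < inv(e7)=12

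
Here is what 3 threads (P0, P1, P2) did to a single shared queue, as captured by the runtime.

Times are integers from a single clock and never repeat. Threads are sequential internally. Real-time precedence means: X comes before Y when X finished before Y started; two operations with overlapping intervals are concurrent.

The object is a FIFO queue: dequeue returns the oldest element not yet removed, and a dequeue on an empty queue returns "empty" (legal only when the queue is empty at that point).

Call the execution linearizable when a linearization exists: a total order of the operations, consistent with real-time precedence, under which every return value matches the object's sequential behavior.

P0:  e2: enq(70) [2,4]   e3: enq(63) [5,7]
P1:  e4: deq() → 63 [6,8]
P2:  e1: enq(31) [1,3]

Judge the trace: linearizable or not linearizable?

prefix check: 1..7 passes, 1..8 fails once e4's time-8 response joins
checked exhaustively: 4 real-time-consistent orders of 4 completed operations, zero legal queue replays
sample order e1, e2, e3, e4 stalls at step 4 — e4 deq() → 63 has no legal effect
sample order e1, e2, e4, e3 stalls at step 3 — e4 deq() → 63 has no legal effect

not linearizable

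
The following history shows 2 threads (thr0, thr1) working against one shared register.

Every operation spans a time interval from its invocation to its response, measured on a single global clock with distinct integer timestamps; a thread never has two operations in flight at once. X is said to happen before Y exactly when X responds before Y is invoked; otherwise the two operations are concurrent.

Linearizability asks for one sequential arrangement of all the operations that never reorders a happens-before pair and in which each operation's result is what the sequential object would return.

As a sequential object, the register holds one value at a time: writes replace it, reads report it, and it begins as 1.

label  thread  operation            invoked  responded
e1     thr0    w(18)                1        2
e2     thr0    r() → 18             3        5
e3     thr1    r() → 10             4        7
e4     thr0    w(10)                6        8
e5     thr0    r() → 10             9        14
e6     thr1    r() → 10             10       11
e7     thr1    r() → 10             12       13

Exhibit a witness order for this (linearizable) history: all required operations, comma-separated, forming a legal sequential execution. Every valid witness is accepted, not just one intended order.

e1, e2, e4, e3, e5, e6, e7

step 1: e1 w(18) — value 18
step 2: e2 r() → 18 — value 18
step 3: e4 w(10) — value 10
step 4: e3 r() → 10 — value 10
step 5: e5 r() → 10 — value 10
step 6: e6 r() → 10 — value 10
step 7: e7 r() → 10 — value 10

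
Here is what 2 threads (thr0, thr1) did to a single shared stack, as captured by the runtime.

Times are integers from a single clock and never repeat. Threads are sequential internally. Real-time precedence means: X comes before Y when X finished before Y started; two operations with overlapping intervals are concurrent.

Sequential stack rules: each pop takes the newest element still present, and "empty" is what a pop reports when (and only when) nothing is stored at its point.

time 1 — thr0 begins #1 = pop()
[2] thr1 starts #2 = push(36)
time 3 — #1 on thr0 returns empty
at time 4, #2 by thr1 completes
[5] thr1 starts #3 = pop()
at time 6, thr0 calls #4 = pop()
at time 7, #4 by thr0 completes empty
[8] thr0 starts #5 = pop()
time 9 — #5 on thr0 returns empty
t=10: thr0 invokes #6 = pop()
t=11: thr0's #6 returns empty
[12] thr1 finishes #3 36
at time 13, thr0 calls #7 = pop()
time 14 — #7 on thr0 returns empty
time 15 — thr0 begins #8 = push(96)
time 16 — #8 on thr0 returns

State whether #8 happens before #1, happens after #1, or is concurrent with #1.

#8 spans [15,16], #1 spans [1,3]
resp(#1)=3 < inv(#8)=15

after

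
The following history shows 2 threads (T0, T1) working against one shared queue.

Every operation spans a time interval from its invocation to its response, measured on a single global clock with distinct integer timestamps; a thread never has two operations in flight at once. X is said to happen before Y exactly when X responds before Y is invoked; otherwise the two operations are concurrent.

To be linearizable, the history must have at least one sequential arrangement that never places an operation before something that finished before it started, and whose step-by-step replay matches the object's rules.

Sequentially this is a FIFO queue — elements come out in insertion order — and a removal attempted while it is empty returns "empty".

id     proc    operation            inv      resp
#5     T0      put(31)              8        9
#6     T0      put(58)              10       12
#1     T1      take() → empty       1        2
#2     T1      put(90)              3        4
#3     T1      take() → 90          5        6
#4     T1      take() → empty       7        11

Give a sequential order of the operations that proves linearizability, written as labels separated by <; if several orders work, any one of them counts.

#1 < #2 < #3 < #4 < #5 < #6

after step 1 (#1 take() → empty): queue <>
after step 2 (#2 put(90)): queue <90>
after step 3 (#3 take() → 90): queue <>
after step 4 (#4 take() → empty): queue <>
after step 5 (#5 put(31)): queue <31>
after step 6 (#6 put(58)): queue <31,58>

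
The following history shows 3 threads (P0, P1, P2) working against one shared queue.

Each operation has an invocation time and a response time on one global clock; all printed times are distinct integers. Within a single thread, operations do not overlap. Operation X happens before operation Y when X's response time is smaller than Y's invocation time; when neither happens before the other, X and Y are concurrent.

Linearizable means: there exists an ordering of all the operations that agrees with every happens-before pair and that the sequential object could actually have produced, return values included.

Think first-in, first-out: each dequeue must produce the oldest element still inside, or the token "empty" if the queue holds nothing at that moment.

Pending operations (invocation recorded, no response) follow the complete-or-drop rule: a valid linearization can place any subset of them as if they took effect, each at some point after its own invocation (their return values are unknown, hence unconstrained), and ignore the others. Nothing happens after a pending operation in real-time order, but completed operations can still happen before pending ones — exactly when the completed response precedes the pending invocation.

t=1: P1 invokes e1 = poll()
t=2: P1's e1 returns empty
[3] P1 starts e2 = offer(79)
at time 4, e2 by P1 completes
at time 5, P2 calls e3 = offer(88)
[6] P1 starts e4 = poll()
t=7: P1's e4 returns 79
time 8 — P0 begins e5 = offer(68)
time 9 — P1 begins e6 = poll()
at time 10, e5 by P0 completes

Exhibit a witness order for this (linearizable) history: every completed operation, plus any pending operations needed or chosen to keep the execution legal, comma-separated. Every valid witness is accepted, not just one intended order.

1. e1 poll() → empty, leaving queue <>
2. e2 offer(79), leaving queue <79>
3. e3 offer(88) (pending, included), leaving queue <79,88>
4. e4 poll() → 79, leaving queue <88>
5. e5 offer(68), leaving queue <88,68>

e1, e2, e3, e4, e5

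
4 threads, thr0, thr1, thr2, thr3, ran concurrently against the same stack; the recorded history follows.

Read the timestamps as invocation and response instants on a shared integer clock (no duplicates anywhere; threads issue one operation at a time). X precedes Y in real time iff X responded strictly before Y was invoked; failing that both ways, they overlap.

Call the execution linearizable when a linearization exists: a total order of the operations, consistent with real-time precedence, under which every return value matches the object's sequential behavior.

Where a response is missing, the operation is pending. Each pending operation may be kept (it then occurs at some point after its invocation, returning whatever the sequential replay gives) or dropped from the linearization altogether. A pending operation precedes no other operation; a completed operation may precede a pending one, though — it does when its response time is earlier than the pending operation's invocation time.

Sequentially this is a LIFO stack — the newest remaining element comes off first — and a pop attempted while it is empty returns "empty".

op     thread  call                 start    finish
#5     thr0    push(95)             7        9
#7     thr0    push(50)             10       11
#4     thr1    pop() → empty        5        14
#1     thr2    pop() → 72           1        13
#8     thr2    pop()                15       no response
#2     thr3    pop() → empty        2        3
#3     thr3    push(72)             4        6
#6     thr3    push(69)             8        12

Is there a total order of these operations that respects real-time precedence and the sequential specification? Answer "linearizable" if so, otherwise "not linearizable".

one valid linearization: #2, #3, #1, #4, #5, #6, #7
1. #2 pop() → empty, leaving stack <>
2. #3 push(72), leaving stack <72>
3. #1 pop() → 72, leaving stack <>
4. #4 pop() → empty, leaving stack <>
5. #5 push(95), leaving stack <95>
6. #6 push(69), leaving stack <95,69>
7. #7 push(50), leaving stack <95,69,50>

linearizable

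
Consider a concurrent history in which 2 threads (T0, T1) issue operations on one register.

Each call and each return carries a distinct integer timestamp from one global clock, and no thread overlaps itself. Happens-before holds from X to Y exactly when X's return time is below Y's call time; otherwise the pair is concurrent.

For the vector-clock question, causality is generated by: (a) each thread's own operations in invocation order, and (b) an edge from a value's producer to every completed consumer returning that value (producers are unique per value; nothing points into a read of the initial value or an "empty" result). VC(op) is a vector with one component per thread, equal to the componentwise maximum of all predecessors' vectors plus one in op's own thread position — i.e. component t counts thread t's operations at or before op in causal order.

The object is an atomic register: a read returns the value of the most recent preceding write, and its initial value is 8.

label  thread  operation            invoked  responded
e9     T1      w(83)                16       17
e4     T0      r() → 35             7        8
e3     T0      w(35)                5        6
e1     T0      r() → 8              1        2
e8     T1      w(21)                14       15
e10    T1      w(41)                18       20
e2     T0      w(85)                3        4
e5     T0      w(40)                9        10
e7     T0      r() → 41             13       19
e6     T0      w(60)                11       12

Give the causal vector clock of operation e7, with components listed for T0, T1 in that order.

(7, 3)

e8, invoked 14, has no incoming edges; only T1's bump applies → (0, 1)
e1, invoked 1, has no incoming edges; only T0's bump applies → (1, 0)
from VC(e8)=(0, 1), e9 (invoked 16) maxes components and bumps T1 → (0, 2)
from VC(e1)=(1, 0), e2 (invoked 3) maxes components and bumps T0 → (2, 0)
from VC(e9)=(0, 2), e10 (invoked 18) maxes components and bumps T1 → (0, 3)
from VC(e2)=(2, 0), e3 (invoked 5) maxes components and bumps T0 → (3, 0)
from VC(e3)=(3, 0), e4 (invoked 7) maxes components and bumps T0 → (4, 0)
from VC(e4)=(4, 0), e5 (invoked 9) maxes components and bumps T0 → (5, 0)
from VC(e5)=(5, 0), e6 (invoked 11) maxes components and bumps T0 → (6, 0)
from VC(e6)=(6, 0), VC(e10)=(0, 3), e7 (invoked 13) maxes components and bumps T0 → (7, 3)
target: VC(e7) = (7, 3)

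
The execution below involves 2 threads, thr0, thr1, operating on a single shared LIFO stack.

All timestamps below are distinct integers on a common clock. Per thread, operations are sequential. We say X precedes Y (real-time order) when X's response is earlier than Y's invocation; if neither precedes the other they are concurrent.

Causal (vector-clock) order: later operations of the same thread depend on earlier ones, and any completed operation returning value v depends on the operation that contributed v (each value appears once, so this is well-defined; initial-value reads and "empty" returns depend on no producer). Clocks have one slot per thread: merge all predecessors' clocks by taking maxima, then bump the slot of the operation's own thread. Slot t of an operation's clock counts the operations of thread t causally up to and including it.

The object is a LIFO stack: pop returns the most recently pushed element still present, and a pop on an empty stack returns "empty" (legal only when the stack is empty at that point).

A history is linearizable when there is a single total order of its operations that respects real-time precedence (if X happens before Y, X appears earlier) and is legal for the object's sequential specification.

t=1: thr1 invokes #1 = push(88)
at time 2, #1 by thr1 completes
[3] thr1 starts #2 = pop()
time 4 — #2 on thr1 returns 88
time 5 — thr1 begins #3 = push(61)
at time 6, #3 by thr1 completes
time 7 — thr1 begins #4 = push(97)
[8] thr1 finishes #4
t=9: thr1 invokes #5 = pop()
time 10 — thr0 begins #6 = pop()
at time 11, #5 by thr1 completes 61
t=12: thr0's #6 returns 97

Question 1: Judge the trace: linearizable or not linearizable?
linearizable

witness order: #1, #2, #3, #4, #6, #5
step 1: #1 push(88) — stack <88>
step 2: #2 pop() → 88 — stack <>
step 3: #3 push(61) — stack <61>
step 4: #4 push(97) — stack <61,97>
step 5: #6 pop() → 97 — stack <61>
step 6: #5 pop() → 61 — stack <>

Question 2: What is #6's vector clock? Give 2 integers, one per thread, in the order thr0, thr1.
(1, 4)

no predecessors for #1 (invoked 1): thr1 increments from zero → (0, 1)
from VC(#1)=(0, 1), #2 (invoked 3) maxes components and bumps thr1 → (0, 2)
from VC(#2)=(0, 2), #3 (invoked 5) maxes components and bumps thr1 → (0, 3)
from VC(#3)=(0, 3), #4 (invoked 7) maxes components and bumps thr1 → (0, 4)
from VC(#3)=(0, 3), VC(#4)=(0, 4), #5 (invoked 9) maxes components and bumps thr1 → (0, 5)
from VC(#4)=(0, 4), #6 (invoked 10) maxes components and bumps thr0 → (1, 4)
target: VC(#6) = (1, 4)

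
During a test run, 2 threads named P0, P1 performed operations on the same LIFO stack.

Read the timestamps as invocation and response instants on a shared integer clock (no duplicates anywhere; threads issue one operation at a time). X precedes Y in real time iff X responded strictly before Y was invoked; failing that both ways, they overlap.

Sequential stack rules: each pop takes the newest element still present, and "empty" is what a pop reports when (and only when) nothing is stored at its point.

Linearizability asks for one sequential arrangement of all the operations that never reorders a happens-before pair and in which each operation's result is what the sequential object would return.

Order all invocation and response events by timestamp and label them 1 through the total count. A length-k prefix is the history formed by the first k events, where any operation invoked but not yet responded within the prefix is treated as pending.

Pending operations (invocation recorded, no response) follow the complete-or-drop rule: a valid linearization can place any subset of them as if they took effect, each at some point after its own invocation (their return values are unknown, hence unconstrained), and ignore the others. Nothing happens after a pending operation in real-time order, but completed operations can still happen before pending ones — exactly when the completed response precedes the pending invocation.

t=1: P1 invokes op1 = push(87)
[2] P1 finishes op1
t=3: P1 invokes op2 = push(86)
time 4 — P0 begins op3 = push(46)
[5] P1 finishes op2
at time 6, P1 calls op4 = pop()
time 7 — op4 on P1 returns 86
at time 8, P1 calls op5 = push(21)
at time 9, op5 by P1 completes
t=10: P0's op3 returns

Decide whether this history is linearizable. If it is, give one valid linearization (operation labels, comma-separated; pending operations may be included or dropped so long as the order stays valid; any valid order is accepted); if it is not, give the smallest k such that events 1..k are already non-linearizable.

linearizable — witness: op1, op2, op4, op3, op5

after step 1 (op1 push(87)): stack <87>
after step 2 (op2 push(86)): stack <87,86>
after step 3 (op4 pop() → 86): stack <87>
after step 4 (op3 push(46)): stack <87,46>
after step 5 (op5 push(21)): stack <87,46,21>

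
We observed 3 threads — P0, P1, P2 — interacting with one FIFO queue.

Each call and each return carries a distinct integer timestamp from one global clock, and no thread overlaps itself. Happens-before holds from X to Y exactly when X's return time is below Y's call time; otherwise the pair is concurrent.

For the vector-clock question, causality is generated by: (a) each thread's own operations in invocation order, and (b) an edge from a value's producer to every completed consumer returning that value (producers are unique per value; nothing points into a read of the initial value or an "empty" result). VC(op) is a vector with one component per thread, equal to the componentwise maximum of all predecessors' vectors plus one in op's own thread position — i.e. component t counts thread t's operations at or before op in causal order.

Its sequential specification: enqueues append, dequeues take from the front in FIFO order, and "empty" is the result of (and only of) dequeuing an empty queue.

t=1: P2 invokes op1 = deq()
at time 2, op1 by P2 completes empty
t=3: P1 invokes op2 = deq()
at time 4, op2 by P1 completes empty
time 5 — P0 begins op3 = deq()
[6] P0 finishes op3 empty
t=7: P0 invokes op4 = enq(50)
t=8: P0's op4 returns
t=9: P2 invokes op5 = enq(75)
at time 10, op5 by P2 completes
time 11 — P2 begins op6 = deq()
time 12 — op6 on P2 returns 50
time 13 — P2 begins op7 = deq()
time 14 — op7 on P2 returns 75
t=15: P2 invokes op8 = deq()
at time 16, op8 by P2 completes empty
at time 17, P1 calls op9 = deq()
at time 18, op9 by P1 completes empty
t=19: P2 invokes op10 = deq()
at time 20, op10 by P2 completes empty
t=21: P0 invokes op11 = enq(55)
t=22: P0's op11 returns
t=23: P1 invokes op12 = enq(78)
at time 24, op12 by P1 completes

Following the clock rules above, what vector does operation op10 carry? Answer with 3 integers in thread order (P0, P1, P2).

(2, 0, 6)

VC(op1, invoked at 1): no causal predecessors; +1 on P2 → (0, 0, 1)
VC(op2, invoked at 3): no causal predecessors; +1 on P1 → (0, 1, 0)
VC(op3, invoked at 5): no causal predecessors; +1 on P0 → (1, 0, 0)
invoked at 9, op5 merges VC(op1)=(0, 0, 1) and bumps P2's slot → (0, 0, 2)
invoked at 17, op9 merges VC(op2)=(0, 1, 0) and bumps P1's slot → (0, 2, 0)
invoked at 7, op4 merges VC(op3)=(1, 0, 0) and bumps P0's slot → (2, 0, 0)
invoked at 23, op12 merges VC(op9)=(0, 2, 0) and bumps P1's slot → (0, 3, 0)
invoked at 21, op11 merges VC(op4)=(2, 0, 0) and bumps P0's slot → (3, 0, 0)
invoked at 11, op6 merges VC(op4)=(2, 0, 0), VC(op5)=(0, 0, 2) and bumps P2's slot → (2, 0, 3)
invoked at 13, op7 merges VC(op5)=(0, 0, 2), VC(op6)=(2, 0, 3) and bumps P2's slot → (2, 0, 4)
invoked at 15, op8 merges VC(op7)=(2, 0, 4) and bumps P2's slot → (2, 0, 5)
invoked at 19, op10 merges VC(op8)=(2, 0, 5) and bumps P2's slot → (2, 0, 6)
target: VC(op10) = (2, 0, 6)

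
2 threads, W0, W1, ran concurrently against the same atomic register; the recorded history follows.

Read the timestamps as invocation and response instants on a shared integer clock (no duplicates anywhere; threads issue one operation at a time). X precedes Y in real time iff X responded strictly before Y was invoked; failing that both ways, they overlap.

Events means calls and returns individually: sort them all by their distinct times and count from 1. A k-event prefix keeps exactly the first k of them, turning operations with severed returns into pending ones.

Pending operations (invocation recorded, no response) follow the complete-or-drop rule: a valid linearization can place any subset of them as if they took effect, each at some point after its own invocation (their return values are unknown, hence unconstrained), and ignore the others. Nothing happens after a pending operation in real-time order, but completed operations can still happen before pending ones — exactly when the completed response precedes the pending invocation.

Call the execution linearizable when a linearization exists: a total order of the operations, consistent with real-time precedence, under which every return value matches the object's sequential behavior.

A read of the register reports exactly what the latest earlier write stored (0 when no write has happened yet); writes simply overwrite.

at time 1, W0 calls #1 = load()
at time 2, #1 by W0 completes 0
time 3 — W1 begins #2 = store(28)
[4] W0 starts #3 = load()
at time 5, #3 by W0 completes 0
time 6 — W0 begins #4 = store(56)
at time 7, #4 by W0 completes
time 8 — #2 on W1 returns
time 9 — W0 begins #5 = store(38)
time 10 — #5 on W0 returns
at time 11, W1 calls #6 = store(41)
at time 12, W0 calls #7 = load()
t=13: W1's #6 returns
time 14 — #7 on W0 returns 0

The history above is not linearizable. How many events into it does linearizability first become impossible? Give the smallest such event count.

events 1..13 are still linearizable — one witness is #1, #3, #2, #4, #5, #6:
1. #1 load() → 0, leaving value 0
2. #3 load() → 0, leaving value 0
3. #2 store(28), leaving value 28
4. #4 store(56), leaving value 56
5. #5 store(38), leaving value 38
6. #6 store(41), leaving value 41
once event 14 joins (#7's response, time 14), exhaustive search finds no witness
take #1, #2, #3, #4, #5, #6, #7: step 3 already fails, because #3 load() → 0 cannot occur there
take #1, #2, #3, #4, #5, #7, #6: step 3 already fails, because #3 load() → 0 cannot occur there

14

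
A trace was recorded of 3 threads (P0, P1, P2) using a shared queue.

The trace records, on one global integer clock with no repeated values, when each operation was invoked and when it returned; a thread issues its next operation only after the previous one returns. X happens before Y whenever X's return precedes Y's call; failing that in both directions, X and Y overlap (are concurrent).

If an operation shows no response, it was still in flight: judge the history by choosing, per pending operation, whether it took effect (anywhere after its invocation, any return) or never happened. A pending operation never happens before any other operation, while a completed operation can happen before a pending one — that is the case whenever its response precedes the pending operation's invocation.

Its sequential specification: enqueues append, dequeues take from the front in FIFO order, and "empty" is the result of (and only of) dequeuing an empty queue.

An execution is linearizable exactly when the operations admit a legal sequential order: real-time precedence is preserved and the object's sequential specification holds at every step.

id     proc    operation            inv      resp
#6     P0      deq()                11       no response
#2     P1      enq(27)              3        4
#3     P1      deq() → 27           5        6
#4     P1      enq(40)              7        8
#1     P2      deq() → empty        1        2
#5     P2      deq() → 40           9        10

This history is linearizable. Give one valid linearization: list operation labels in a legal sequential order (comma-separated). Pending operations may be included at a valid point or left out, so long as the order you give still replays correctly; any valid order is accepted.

step 1: #1 deq() → empty — queue <>
step 2: #2 enq(27) — queue <27>
step 3: #3 deq() → 27 — queue <>
step 4: #4 enq(40) — queue <40>
step 5: #5 deq() → 40 — queue <>

#1, #2, #3, #4, #5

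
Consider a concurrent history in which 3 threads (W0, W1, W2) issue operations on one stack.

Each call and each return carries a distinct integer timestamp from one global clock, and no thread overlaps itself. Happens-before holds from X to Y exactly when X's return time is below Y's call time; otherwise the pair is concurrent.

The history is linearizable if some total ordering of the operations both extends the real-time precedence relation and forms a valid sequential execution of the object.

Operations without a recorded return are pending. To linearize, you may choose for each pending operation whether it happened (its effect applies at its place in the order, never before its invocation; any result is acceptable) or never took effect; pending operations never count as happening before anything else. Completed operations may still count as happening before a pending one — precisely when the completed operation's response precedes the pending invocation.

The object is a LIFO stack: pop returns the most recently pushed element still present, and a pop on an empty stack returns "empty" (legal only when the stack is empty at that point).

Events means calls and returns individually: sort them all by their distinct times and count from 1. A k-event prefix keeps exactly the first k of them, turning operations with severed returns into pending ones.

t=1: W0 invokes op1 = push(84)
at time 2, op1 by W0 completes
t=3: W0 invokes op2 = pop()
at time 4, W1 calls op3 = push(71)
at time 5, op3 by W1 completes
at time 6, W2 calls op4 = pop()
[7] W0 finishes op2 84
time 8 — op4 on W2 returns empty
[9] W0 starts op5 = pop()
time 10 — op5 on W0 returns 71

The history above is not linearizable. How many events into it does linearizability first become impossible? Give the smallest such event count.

events 1..7 are linearizable; a witness order is op1, op2, op3:
1. op1 push(84), leaving stack <84>
2. op2 pop() → 84, leaving stack <>
3. op3 push(71), leaving stack <71>
event 8 — op4's response, time 8 — after it, nothing linearizes
for example op1, op2, op3, op4 fails at step 4: op4 pop() → empty is not legal there
for example op1, op3, op2, op4 fails at step 3: op2 pop() → 84 is not legal there

8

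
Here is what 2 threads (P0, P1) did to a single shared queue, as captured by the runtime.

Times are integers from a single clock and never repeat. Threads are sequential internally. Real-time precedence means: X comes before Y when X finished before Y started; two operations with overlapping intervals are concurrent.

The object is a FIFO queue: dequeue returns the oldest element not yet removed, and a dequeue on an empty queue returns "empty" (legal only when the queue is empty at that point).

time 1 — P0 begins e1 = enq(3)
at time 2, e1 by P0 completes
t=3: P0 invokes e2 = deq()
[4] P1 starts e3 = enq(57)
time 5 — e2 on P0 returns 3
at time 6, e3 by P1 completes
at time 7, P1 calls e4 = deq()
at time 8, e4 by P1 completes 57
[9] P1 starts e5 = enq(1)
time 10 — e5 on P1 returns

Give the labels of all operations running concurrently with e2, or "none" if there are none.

overlap test against e2 [3,5]: concurrent iff the interval meets 3..5
e1 [1,2]: before
e3 [4,6]: concurrent
e4 [7,8]: after
e5 [9,10]: after

e3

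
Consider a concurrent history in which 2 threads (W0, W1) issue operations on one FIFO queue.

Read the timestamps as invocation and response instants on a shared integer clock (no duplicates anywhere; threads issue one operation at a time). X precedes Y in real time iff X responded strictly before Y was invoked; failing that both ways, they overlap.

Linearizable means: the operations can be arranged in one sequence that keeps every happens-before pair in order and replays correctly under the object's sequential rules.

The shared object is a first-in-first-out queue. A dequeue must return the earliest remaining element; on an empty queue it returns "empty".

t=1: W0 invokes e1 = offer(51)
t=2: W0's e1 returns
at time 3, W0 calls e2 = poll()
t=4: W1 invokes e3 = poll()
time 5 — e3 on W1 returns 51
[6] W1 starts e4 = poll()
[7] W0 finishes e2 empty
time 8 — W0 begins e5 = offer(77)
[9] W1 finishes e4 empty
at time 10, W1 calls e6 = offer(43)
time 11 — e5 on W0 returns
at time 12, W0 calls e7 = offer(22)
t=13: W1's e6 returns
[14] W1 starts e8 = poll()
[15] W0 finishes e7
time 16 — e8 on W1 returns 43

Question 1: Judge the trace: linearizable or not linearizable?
linearizable

one valid linearization: e1, e3, e2, e4, e6, e5, e7, e8
after step 1 (e1 offer(51)): queue <51>
after step 2 (e3 poll() → 51): queue <>
after step 3 (e2 poll() → empty): queue <>
after step 4 (e4 poll() → empty): queue <>
after step 5 (e6 offer(43)): queue <43>
after step 6 (e5 offer(77)): queue <43,77>
after step 7 (e7 offer(22)): queue <43,77,22>
after step 8 (e8 poll() → 43): queue <77,22>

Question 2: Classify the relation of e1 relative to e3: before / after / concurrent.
before

e1 spans [1,2], e3 spans [4,5]
resp(e1)=2 < inv(e3)=4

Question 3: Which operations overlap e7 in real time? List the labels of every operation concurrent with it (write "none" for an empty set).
e6, e8

e7 spans [12,15]; an op avoiding the whole window 12..15 is ordered, any other is concurrent
e1 [1,2]: before
e2 [3,7]: before
e3 [4,5]: before
e4 [6,9]: before
e5 [8,11]: before
e6 [10,13]: concurrent
e8 [14,16]: concurrent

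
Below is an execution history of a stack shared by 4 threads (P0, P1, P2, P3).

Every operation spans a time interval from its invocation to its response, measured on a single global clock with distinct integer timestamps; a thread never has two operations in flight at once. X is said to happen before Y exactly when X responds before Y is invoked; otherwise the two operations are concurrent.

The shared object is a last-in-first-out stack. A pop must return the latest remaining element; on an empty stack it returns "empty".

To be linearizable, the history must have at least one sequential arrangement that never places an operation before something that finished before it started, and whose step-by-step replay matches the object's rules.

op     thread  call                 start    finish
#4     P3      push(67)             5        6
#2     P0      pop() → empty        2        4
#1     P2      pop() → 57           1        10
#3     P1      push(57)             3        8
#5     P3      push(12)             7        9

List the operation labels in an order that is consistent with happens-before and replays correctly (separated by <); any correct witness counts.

#2 < #3 < #1 < #4 < #5

1. #2 pop() → empty, leaving stack <>
2. #3 push(57), leaving stack <57>
3. #1 pop() → 57, leaving stack <>
4. #4 push(67), leaving stack <67>
5. #5 push(12), leaving stack <67,12>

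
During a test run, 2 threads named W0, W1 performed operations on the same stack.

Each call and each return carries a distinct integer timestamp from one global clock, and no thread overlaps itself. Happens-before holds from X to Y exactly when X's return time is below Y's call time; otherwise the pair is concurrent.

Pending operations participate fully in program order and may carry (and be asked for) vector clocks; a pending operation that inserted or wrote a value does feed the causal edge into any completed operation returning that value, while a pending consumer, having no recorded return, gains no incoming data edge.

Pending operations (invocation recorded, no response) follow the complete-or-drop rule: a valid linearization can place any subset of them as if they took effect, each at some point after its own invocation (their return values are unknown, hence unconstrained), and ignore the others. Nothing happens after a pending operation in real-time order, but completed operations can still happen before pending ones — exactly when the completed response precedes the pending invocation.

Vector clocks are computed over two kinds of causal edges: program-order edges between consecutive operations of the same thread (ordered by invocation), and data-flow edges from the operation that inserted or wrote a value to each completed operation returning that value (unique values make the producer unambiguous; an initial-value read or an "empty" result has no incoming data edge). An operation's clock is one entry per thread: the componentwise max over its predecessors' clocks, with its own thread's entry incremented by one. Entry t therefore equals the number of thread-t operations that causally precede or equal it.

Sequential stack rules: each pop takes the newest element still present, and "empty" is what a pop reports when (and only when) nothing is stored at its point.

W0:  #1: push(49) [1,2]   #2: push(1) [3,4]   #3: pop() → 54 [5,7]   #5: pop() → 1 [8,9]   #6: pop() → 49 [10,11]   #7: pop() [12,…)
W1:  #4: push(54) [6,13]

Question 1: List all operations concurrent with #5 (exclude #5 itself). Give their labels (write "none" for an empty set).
Answer: #4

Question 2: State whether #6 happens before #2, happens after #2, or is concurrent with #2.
Answer: after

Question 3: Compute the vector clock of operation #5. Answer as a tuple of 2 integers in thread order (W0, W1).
Answer: (4, 1)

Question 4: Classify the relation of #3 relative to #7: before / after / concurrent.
Answer: before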